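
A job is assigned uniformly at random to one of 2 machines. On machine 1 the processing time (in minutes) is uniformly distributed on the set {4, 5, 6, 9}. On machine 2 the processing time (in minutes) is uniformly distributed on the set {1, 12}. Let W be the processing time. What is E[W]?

E[W | machine 1] = (4+5+6+9)/4 = 6.
E[W | machine 2] = (1+12)/2 = 13/2.
By the law of total expectation,
E[W] = (1/2)·(6) + (1/2)·(13/2) = 25/4.

25/4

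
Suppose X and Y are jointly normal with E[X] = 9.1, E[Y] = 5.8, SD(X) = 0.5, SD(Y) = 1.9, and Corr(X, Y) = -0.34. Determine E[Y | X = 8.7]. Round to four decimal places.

The regression of Y on X has slope ρ·σ_Y/σ_X and passes through (μ_X, μ_Y).
E[Y | X=8.7] = 5.8 + (-0.34)·(1.9/0.5)·(8.7 − (9.1)) = 5.8 + (-1.292)·(-0.4) = 6.3168.

6.3168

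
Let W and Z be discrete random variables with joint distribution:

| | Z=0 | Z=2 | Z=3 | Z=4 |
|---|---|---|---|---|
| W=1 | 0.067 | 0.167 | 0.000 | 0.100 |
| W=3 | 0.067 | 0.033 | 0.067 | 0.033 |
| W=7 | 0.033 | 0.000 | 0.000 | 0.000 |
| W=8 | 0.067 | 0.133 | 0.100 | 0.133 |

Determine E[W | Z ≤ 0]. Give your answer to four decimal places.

4.4231

P(Z ≤ 0) = 0.234.
Summing W·P(W=x,Z=y) over the conditioning event gives 1.035.
E[W | Z ≤ 0] = (1.035) / (0.234) = 4.4231.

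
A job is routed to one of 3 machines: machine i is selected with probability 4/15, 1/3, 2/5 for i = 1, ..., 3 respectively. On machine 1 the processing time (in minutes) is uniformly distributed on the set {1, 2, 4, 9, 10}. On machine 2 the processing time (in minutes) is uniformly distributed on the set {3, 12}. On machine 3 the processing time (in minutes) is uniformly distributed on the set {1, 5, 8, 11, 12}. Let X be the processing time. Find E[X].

1027/150

E[X | machine 1] = (1+2+4+9+10)/5 = 26/5.
E[X | machine 2] = (3+12)/2 = 15/2.
E[X | machine 3] = (1+5+8+11+12)/5 = 37/5.
By the law of total expectation,
E[X] = (4/15)·(26/5) + (1/3)·(15/2) + (2/5)·(37/5) = 1027/150.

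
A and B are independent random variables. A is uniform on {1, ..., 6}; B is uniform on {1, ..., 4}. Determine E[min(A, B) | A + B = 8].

3

Outcomes with A + B = 8: (4,4), (5,3), (6,2), each with probability 1/24.
E[min(A, B) | A + B = 8] = (4 + 3 + 2) / 3 = 3.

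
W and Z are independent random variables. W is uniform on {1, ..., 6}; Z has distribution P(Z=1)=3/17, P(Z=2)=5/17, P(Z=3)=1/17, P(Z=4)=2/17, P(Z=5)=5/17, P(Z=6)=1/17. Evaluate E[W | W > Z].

P(W > Z) = 47/102.
Summing W·P(x,y) over outcomes with W > Z gives 217/102.
E[W | W > Z] = (217/102) / (47/102) = 217/47.

217/47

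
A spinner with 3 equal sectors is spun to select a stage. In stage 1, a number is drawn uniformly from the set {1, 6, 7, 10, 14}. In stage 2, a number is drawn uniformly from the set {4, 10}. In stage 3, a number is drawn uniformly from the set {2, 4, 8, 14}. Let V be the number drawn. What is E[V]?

E[V | stage 1] = (1+6+7+10+14)/5 = 38/5.
E[V | stage 2] = (4+10)/2 = 7.
E[V | stage 3] = (2+4+8+14)/4 = 7.
E[V] = (1/3)·(38/5) + (1/3)·(7) + (1/3)·(7) = 36/5.

36/5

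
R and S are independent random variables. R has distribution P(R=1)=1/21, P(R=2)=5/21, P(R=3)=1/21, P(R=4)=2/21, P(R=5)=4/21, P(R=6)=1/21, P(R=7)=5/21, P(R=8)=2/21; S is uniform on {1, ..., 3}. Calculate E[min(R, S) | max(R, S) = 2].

P(max(R, S) = 2) = 11/63.
Summing min(R,S)·P(x,y) over outcomes with max(R, S) = 2 gives 16/63.
E[min(R, S) | max(R, S) = 2] = (16/63) / (11/63) = 16/11.

16/11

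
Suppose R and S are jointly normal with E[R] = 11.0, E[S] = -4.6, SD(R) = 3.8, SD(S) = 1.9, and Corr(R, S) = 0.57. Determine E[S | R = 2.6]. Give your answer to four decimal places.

E[S | R=x] = μ_S + ρ(σ_S/σ_R)(x − μ_R) for jointly normal variables.
E[S | R=2.6] = -4.6 + (0.57)·(1.9/3.8)·(2.6 − (11.0)) = -4.6 + (0.285)·(-8.4) = -6.9940.

-6.9940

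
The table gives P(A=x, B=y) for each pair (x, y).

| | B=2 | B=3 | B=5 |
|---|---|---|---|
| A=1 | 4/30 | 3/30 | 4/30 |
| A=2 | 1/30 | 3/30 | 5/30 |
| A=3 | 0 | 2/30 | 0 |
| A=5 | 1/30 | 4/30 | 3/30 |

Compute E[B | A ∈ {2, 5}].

P(A ∈ {2, 5}) = 17/30.
Σ B·P over the event = 2·(1/30) + 3·(3/30) + 5·(5/30) + 2·(1/30) + 3·(4/30) + 5·(3/30) = 13/6.
E[B | A ∈ {2, 5}] = (13/6) / (17/30) = 65/17.

65/17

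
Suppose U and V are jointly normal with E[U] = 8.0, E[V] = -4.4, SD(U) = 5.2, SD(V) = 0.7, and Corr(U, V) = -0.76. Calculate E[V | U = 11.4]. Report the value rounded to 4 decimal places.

For a bivariate normal, E[V | U=x] = μ_V + ρ·(σ_V/σ_U)·(x − μ_U).
E[V | U=11.4] = -4.4 + (-0.76)·(0.7/5.2)·(11.4 − (8.0)) = -4.4 + (-0.102308)·(3.4) = -4.7478.

-4.7478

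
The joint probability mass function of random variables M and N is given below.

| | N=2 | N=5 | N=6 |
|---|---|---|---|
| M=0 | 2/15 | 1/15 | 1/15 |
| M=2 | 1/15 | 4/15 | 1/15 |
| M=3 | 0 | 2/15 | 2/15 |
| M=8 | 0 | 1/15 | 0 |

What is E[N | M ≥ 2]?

P(M ≥ 2) = 11/15.
Σ N·P over the event = 2·(1/15) + 5·(4/15) + 6·(1/15) + 5·(2/15) + 6·(2/15) + 5·(1/15) = 11/3.
E[N | M ≥ 2] = (11/3) / (11/15) = 5.

5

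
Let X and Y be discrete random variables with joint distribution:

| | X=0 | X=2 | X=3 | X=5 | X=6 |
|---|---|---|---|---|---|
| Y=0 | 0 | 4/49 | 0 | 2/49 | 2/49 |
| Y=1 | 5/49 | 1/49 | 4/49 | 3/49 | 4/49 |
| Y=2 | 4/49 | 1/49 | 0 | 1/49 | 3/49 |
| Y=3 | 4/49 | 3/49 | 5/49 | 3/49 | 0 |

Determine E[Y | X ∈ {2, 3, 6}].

P(X ∈ {2, 3, 6}) = 27/49.
Summing Y·P(X=x,Y=y) over the conditioning event gives 41/49.
E[Y | X ∈ {2, 3, 6}] = (41/49) / (27/49) = 41/27.

41/27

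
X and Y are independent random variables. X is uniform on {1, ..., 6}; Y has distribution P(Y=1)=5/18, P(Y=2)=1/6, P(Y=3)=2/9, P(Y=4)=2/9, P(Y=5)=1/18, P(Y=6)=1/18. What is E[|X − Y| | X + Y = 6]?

38/17

P(X + Y = 6) = 17/108.
Summing |X−Y|·P(x,y) over outcomes with X + Y = 6 gives 19/54.
E[|X − Y| | X + Y = 6] = (19/54) / (17/108) = 38/17.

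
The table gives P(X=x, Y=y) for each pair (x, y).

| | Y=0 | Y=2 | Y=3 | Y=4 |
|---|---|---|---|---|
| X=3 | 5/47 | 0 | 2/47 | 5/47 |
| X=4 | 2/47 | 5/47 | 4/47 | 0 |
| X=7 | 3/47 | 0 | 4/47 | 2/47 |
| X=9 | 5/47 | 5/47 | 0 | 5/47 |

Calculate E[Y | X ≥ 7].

25/12

P(X ≥ 7) = 24/47.
Σ Y·P over the event = 0·(3/47) + 3·(4/47) + 4·(2/47) + 0·(5/47) + 2·(5/47) + 4·(5/47) = 50/47.
E[Y | X ≥ 7] = (50/47) / (24/47) = 25/12.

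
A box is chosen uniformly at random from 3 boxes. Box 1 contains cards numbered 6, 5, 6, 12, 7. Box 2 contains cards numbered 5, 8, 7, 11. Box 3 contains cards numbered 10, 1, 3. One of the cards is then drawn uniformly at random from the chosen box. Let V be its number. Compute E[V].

E[V | box 1] = (6+5+6+12+7)/5 = 36/5.
E[V | box 2] = (5+8+7+11)/4 = 31/4.
E[V | box 3] = (10+1+3)/3 = 14/3.
By the law of total expectation,
E[V] = (1/3)·(36/5) + (1/3)·(31/4) + (1/3)·(14/3) = 1177/180.

1177/180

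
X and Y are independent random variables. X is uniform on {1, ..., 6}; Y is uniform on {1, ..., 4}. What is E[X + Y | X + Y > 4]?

62/9

P(X + Y > 4) = 3/4.
Summing (X+Y)·P(x,y) over outcomes with X + Y > 4 gives 31/6.
E[X + Y | X + Y > 4] = (31/6) / (3/4) = 62/9.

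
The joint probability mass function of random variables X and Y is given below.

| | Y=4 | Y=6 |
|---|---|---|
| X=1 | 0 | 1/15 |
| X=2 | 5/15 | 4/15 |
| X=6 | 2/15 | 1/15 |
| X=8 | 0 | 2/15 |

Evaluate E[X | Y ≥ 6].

P(Y ≥ 6) = 8/15.
Σ X·P over the event = 1·(1/15) + 2·(4/15) + 6·(1/15) + 8·(2/15) = 31/15.
E[X | Y ≥ 6] = (31/15) / (8/15) = 31/8.

31/8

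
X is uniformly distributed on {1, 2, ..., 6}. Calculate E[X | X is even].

4

Given X is even, X is equally likely to be any of {2, 4, 6}.
E[X | X is even] = (2 + 4 + 6) / 3 = 4.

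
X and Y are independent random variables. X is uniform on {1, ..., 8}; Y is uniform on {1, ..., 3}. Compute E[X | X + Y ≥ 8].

Outcomes with X + Y ≥ 8: (5,3), (6,2), (6,3), (7,1), (7,2), (7,3), (8,1), (8,2), (8,3), each with probability 1/24.
E[X | X + Y ≥ 8] = (5 + 6 + 6 + 7 + 7 + 7 + 8 + 8 + 8) / 9 = 62/9.

62/9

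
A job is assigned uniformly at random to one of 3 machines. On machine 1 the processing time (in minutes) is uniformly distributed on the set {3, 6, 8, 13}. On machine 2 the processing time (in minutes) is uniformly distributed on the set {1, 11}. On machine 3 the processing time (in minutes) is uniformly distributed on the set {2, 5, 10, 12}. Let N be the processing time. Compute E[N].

83/12

E[N | machine 1] = (3+6+8+13)/4 = 15/2.
E[N | machine 2] = (1+11)/2 = 6.
E[N | machine 3] = (2+5+10+12)/4 = 29/4.
E[N] = (1/3)·(15/2) + (1/3)·(6) + (1/3)·(29/4) = 83/12.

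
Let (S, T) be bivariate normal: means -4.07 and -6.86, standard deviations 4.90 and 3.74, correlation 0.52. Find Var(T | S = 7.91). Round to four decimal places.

The conditional variance in a bivariate normal is σ_T²(1 − ρ²), independent of x.
Var(T | S=7.91) = (3.74)²·(1 − (0.52)²) = 13.9876·0.7296 = 10.2054.

10.2054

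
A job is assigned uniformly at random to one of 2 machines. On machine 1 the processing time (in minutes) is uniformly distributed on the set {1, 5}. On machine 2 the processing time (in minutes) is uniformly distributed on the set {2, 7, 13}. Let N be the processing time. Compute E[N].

E[N | machine 1] = (1+5)/2 = 3.
E[N | machine 2] = (2+7+13)/3 = 22/3.
E[N] = (1/2)·(3) + (1/2)·(22/3) = 31/6.

31/6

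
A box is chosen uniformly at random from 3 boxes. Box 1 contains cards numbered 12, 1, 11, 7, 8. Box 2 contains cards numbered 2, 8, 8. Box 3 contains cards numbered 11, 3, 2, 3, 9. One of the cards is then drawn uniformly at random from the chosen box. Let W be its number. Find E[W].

E[W | box 1] = (12+1+11+7+8)/5 = 39/5.
E[W | box 2] = (2+8+8)/3 = 6.
E[W | box 3] = (11+3+2+3+9)/5 = 28/5.
E[W] = (1/3)·(39/5) + (1/3)·(6) + (1/3)·(28/5) = 97/15.

97/15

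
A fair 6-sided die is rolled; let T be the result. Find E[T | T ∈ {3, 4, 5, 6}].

P(T ∈ {3, 4, 5, 6}) = 2/3.
Σ over the event: 3·1/6 + 4·1/6 + 5·1/6 + 6·1/6 = 3.
E[T | T ∈ {3, 4, 5, 6}] = (3) / (2/3) = 9/2.

9/2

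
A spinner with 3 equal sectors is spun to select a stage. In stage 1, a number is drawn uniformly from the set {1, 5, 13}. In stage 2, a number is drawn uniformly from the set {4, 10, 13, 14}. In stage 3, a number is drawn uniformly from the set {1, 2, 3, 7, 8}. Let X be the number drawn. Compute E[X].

E[X | stage 1] = (1+5+13)/3 = 19/3.
E[X | stage 2] = (4+10+13+14)/4 = 41/4.
E[X | stage 3] = (1+2+3+7+8)/5 = 21/5.
E[X] = (1/3)·(19/3) + (1/3)·(41/4) + (1/3)·(21/5) = 1247/180.

1247/180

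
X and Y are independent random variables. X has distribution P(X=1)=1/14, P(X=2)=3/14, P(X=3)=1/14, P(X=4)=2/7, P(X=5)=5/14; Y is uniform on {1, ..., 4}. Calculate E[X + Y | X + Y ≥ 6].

P(X + Y ≥ 6) = 37/56.
Summing (X+Y)·P(x,y) over outcomes with X + Y ≥ 6 gives 265/56.
E[X + Y | X + Y ≥ 6] = (265/56) / (37/56) = 265/37.

265/37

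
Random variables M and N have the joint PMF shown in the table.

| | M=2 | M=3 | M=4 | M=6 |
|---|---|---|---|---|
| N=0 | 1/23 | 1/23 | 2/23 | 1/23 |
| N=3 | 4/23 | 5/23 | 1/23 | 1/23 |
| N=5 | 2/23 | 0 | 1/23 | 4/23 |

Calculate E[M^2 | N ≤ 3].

P(N ≤ 3) = 16/23.
Σ M^2·P over the event = 4·(1/23) + 4·(4/23) + 9·(1/23) + 9·(5/23) + 16·(2/23) + 16·(1/23) + 36·(1/23) + 36·(1/23) = 194/23.
E[M^2 | N ≤ 3] = (194/23) / (16/23) = 97/8.

97/8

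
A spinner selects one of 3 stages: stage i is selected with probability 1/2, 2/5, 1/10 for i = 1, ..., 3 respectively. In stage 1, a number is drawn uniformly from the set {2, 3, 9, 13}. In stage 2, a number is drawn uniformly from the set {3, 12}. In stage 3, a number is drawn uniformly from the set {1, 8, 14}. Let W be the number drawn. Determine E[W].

E[W | stage 1] = (2+3+9+13)/4 = 27/4.
E[W | stage 2] = (3+12)/2 = 15/2.
E[W | stage 3] = (1+8+14)/3 = 23/3.
E[W] = (1/2)·(27/4) + (2/5)·(15/2) + (1/10)·(23/3) = 857/120.

857/120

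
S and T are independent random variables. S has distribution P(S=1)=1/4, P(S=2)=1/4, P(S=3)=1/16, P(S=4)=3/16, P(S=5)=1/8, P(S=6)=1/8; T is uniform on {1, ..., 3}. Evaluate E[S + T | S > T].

55/9

P(S > T) = 9/16.
Summing (S+T)·P(x,y) over outcomes with S > T gives 55/16.
E[S + T | S > T] = (55/16) / (9/16) = 55/9.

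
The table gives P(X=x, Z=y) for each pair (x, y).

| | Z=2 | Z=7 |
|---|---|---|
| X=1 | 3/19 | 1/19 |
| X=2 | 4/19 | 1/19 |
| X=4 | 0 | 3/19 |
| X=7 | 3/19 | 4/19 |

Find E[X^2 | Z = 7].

P(Z = 7) = 9/19.
Σ X^2·P over the event = 1·(1/19) + 4·(1/19) + 16·(3/19) + 49·(4/19) = 249/19.
E[X^2 | Z = 7] = (249/19) / (9/19) = 83/3.

83/3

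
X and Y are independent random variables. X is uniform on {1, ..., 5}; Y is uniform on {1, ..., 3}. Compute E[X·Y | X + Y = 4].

10/3

Outcomes with X + Y = 4: (1,3), (2,2), (3,1), each with probability 1/15.
E[X·Y | X + Y = 4] = (3 + 4 + 3) / 3 = 10/3.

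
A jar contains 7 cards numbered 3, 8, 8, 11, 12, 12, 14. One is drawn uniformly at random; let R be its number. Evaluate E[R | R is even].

54/5

P(R is even) = 5/7.
Σ over the event: 8·2/7 + 12·2/7 + 14·1/7 = 54/7.
E[R | R is even] = (54/7) / (5/7) = 54/5.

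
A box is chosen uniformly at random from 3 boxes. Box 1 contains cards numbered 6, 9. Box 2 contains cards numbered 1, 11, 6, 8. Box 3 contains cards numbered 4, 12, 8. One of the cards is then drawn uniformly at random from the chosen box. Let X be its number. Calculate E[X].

E[X | box 1] = (6+9)/2 = 15/2.
E[X | box 2] = (1+11+6+8)/4 = 13/2.
E[X | box 3] = (4+12+8)/3 = 8.
By the law of total expectation,
E[X] = (1/3)·(15/2) + (1/3)·(13/2) + (1/3)·(8) = 22/3.

22/3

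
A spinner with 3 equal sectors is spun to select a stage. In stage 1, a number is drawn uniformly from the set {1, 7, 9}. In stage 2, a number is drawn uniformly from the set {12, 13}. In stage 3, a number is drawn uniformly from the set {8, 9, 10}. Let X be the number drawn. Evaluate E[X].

163/18

E[X | stage 1] = (1+7+9)/3 = 17/3.
E[X | stage 2] = (12+13)/2 = 25/2.
E[X | stage 3] = (8+9+10)/3 = 9.
By the law of total expectation,
E[X] = (1/3)·(17/3) + (1/3)·(25/2) + (1/3)·(9) = 163/18.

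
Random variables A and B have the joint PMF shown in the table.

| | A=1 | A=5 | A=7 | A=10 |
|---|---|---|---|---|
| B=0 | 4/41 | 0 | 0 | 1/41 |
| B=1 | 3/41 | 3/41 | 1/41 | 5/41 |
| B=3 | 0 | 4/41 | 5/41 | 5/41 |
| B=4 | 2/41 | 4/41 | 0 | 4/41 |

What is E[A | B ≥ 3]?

P(B ≥ 3) = 24/41.
Σ A·P over the event = 1·(2/41) + 5·(4/41) + 5·(4/41) + 7·(5/41) + 10·(5/41) + 10·(4/41) = 167/41.
E[A | B ≥ 3] = (167/41) / (24/41) = 167/24.

167/24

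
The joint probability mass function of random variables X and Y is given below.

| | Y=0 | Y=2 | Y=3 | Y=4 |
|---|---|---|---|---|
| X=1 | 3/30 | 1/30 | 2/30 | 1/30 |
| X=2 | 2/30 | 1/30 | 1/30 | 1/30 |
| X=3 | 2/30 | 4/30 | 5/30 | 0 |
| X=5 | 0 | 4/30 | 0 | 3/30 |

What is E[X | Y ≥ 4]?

18/5

P(Y ≥ 4) = 1/6.
Σ X·P over the event = 1·(1/30) + 2·(1/30) + 5·(3/30) = 3/5.
E[X | Y ≥ 4] = (3/5) / (1/6) = 18/5.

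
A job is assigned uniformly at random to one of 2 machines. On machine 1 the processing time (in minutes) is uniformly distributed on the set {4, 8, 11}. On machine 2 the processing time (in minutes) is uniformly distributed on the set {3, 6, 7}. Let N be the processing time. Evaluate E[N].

13/2

E[N | machine 1] = (4+8+11)/3 = 23/3.
E[N | machine 2] = (3+6+7)/3 = 16/3.
E[N] = (1/2)·(23/3) + (1/2)·(16/3) = 13/2.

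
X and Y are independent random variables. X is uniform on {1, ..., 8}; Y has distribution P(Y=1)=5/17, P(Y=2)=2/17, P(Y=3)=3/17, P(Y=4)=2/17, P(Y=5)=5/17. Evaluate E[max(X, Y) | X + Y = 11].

P(X + Y = 11) = 5/68.
Summing max(X,Y)·P(x,y) over outcomes with X + Y = 11 gives 1/2.
E[max(X, Y) | X + Y = 11] = (1/2) / (5/68) = 34/5.

34/5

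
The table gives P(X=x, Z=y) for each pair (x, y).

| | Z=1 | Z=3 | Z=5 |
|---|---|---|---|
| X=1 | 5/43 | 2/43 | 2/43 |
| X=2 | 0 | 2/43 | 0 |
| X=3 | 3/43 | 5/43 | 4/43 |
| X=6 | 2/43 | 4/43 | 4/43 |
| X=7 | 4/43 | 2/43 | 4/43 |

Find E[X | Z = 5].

33/7

P(Z = 5) = 14/43.
Summing X·P(X=x,Z=y) over the conditioning event gives 66/43.
E[X | Z = 5] = (66/43) / (14/43) = 33/7.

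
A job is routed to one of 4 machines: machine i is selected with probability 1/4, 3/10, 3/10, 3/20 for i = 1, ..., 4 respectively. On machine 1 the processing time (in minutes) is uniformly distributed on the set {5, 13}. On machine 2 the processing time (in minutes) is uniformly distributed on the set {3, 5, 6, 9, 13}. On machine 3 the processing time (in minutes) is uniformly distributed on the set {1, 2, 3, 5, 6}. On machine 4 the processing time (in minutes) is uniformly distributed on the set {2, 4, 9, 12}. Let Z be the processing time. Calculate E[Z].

2577/400

E[Z | machine 1] = (5+13)/2 = 9.
E[Z | machine 2] = (3+5+6+9+13)/5 = 36/5.
E[Z | machine 3] = (1+2+3+5+6)/5 = 17/5.
E[Z | machine 4] = (2+4+9+12)/4 = 27/4.
E[Z] = (1/4)·(9) + (3/10)·(36/5) + (3/10)·(17/5) + (3/20)·(27/4) = 2577/400.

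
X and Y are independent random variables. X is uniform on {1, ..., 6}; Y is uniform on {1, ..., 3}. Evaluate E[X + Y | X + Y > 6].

23/3

Outcomes with X + Y > 6: (4,3), (5,2), (5,3), (6,1), (6,2), (6,3), each with probability 1/18.
E[X + Y | X + Y > 6] = (7 + 7 + 8 + 7 + 8 + 9) / 6 = 23/3.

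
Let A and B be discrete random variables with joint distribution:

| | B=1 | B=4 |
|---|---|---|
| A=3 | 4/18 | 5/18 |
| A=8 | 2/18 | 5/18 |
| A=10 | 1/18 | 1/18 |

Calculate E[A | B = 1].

P(B = 1) = 7/18.
Σ A·P over the event = 3·(4/18) + 8·(2/18) + 10·(1/18) = 19/9.
E[A | B = 1] = (19/9) / (7/18) = 38/7.

38/7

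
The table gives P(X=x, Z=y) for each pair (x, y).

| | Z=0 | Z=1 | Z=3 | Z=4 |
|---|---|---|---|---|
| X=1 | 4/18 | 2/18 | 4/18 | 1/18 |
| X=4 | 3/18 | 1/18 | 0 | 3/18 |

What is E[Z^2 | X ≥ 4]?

P(X ≥ 4) = 7/18.
Σ Z^2·P over the event = 0·(3/18) + 1·(1/18) + 16·(3/18) = 49/18.
E[Z^2 | X ≥ 4] = (49/18) / (7/18) = 7.

7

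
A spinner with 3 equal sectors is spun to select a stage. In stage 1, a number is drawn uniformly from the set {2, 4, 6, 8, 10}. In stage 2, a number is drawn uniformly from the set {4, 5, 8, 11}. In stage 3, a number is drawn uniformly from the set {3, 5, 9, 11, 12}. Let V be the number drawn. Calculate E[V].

E[V | stage 1] = (2+4+6+8+10)/5 = 6.
E[V | stage 2] = (4+5+8+11)/4 = 7.
E[V | stage 3] = (3+5+9+11+12)/5 = 8.
By the law of total expectation,
E[V] = (1/3)·(6) + (1/3)·(7) + (1/3)·(8) = 7.

7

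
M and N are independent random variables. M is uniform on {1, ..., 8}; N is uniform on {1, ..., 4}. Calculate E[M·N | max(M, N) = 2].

8/3

Outcomes with max(M, N) = 2: (1,2), (2,1), (2,2), each with probability 1/32.
E[M·N | max(M, N) = 2] = (2 + 2 + 4) / 3 = 8/3.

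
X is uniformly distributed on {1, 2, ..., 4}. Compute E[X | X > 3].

Given X > 3, X is equally likely to be any of {4}.
E[X | X > 3] = (4) / 1 = 4.

4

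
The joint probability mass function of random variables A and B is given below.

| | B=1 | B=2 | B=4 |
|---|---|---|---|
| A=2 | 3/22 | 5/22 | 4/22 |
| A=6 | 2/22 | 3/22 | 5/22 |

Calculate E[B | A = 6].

14/5

P(A = 6) = 5/11.
Σ B·P over the event = 1·(2/22) + 2·(3/22) + 4·(5/22) = 14/11.
E[B | A = 6] = (14/11) / (5/11) = 14/5.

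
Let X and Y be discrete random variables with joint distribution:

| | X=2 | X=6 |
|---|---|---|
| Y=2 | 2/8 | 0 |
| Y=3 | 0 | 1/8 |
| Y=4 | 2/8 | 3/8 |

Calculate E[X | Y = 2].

P(Y = 2) = 1/4.
Σ X·P over the event = 2·(2/8) = 1/2.
E[X | Y = 2] = (1/2) / (1/4) = 2.

2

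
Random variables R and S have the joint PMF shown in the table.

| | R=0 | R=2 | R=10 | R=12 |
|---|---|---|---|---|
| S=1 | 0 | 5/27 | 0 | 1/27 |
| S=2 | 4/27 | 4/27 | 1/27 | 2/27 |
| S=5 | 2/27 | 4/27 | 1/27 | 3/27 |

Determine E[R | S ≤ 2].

P(S ≤ 2) = 17/27.
Σ R·P over the event = 0·(4/27) + 2·(5/27) + 2·(4/27) + 10·(1/27) + 12·(1/27) + 12·(2/27) = 64/27.
E[R | S ≤ 2] = (64/27) / (17/27) = 64/17.

64/17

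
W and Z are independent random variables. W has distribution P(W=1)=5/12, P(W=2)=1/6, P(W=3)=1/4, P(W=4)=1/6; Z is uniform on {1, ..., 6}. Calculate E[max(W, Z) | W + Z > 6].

135/26

P(W + Z > 6) = 13/36.
Summing max(W,Z)·P(x,y) over outcomes with W + Z > 6 gives 15/8.
E[max(W, Z) | W + Z > 6] = (15/8) / (13/36) = 135/26.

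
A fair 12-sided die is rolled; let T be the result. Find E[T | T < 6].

3

Given T < 6, T is equally likely to be any of {1, 2, 3, 4, 5}.
E[T | T < 6] = (1 + 2 + 3 + 4 + 5) / 5 = 3.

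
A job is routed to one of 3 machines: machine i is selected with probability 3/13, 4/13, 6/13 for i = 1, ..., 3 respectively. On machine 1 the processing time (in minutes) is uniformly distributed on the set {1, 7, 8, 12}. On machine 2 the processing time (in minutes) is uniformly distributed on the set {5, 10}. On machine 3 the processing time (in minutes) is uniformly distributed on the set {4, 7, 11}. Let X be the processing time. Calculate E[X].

E[X | machine 1] = (1+7+8+12)/4 = 7.
E[X | machine 2] = (5+10)/2 = 15/2.
E[X | machine 3] = (4+7+11)/3 = 22/3.
By the law of total expectation,
E[X] = (3/13)·(7) + (4/13)·(15/2) + (6/13)·(22/3) = 95/13.

95/13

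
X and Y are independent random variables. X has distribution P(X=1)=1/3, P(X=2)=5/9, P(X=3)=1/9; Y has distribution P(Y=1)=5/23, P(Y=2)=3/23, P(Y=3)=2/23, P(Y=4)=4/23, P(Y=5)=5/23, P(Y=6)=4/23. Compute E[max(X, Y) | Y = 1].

16/9

P(Y = 1) = 5/23.
Summing max(X,Y)·P(x,y) over outcomes with Y = 1 gives 80/207.
E[max(X, Y) | Y = 1] = (80/207) / (5/23) = 16/9.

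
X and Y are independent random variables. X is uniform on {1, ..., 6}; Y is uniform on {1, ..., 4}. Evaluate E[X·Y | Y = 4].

14

Outcomes with Y = 4: (1,4), (2,4), (3,4), (4,4), (5,4), (6,4), each with probability 1/24.
E[X·Y | Y = 4] = (4 + 8 + 12 + 16 + 20 + 24) / 6 = 14.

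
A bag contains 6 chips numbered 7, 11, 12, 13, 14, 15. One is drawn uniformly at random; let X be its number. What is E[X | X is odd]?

23/2

P(X is odd) = 2/3.
Σ over the event: 7·1/6 + 11·1/6 + 13·1/6 + 15·1/6 = 23/3.
E[X | X is odd] = (23/3) / (2/3) = 23/2.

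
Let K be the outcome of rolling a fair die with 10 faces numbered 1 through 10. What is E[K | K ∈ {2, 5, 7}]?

P(K ∈ {2, 5, 7}) = 3/10.
Σ over the event: 2·1/10 + 5·1/10 + 7·1/10 = 7/5.
E[K | K ∈ {2, 5, 7}] = (7/5) / (3/10) = 14/3.

14/3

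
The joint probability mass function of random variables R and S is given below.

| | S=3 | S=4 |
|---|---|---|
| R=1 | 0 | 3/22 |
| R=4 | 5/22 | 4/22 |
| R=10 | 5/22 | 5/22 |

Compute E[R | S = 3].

7

P(S = 3) = 5/11.
Σ R·P over the event = 4·(5/22) + 10·(5/22) = 35/11.
E[R | S = 3] = (35/11) / (5/11) = 7.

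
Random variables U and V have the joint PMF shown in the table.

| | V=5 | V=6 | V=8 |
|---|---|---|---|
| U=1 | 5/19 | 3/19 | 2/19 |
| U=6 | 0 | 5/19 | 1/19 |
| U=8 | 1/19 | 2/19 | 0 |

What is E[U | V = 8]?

P(V = 8) = 3/19.
Σ U·P over the event = 1·(2/19) + 6·(1/19) = 8/19.
E[U | V = 8] = (8/19) / (3/19) = 8/3.

8/3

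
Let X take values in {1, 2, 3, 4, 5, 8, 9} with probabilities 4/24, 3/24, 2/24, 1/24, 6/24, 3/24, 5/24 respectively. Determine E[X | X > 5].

69/8

P(X > 5) = 1/3.
Σ over the event: 8·1/8 + 9·5/24 = 23/8.
E[X | X > 5] = (23/8) / (1/3) = 69/8.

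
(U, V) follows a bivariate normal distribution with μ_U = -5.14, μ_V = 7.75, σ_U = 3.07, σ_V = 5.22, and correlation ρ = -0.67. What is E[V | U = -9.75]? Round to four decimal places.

13.0018

E[V | U=x] = μ_V + ρ(σ_V/σ_U)(x − μ_U) for jointly normal variables.
E[V | U=-9.75] = 7.75 + (-0.67)·(5.22/3.07)·(-9.75 − (-5.14)) = 7.75 + (-1.13922)·(-4.61) = 13.0018.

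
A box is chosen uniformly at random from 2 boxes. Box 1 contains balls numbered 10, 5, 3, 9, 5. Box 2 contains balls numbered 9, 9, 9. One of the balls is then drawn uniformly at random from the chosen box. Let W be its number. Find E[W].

E[W | box 1] = (10+5+3+9+5)/5 = 32/5.
E[W | box 2] = (9+9+9)/3 = 9.
E[W] = (1/2)·(32/5) + (1/2)·(9) = 77/10.

77/10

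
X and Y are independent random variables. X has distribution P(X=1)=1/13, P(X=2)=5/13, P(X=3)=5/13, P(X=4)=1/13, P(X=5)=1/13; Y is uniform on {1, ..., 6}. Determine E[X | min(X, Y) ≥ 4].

9/2

P(min(X, Y) ≥ 4) = 1/13.
Summing X·P(x,y) over outcomes with min(X, Y) ≥ 4 gives 9/26.
E[X | min(X, Y) ≥ 4] = (9/26) / (1/13) = 9/2.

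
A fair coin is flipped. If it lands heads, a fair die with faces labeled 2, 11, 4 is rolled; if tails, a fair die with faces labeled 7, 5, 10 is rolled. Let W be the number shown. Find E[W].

13/2

E[W | heads] = (2+11+4)/3 = 17/3.
E[W | tails] = (7+5+10)/3 = 22/3.
E[W] = (1/2)·(17/3) + (1/2)·(22/3) = 13/2.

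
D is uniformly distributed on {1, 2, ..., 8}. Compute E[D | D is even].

Given D is even, D is equally likely to be any of {2, 4, 6, 8}.
E[D | D is even] = (2 + 4 + 6 + 8) / 4 = 5.

5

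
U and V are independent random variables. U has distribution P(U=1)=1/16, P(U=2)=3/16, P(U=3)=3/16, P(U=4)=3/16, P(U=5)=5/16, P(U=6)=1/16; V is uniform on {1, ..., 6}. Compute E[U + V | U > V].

285/43

P(U > V) = 43/96.
Summing (U+V)·P(x,y) over outcomes with U > V gives 95/32.
E[U + V | U > V] = (95/32) / (43/96) = 285/43.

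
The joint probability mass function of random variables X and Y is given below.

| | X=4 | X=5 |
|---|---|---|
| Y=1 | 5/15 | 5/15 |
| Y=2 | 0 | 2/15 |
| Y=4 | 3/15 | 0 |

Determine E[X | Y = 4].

P(Y = 4) = 1/5.
Σ X·P over the event = 4·(3/15) = 4/5.
E[X | Y = 4] = (4/5) / (1/5) = 4.

4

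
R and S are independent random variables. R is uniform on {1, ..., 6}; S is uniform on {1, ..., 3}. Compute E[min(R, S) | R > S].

11/6

P(R > S) = 2/3.
Summing min(R,S)·P(x,y) over outcomes with R > S gives 11/9.
E[min(R, S) | R > S] = (11/9) / (2/3) = 11/6.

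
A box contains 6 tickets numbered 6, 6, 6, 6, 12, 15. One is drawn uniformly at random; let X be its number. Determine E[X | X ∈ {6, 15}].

P(X ∈ {6, 15}) = 5/6.
Σ over the event: 6·2/3 + 15·1/6 = 13/2.
E[X | X ∈ {6, 15}] = (13/2) / (5/6) = 39/5.

39/5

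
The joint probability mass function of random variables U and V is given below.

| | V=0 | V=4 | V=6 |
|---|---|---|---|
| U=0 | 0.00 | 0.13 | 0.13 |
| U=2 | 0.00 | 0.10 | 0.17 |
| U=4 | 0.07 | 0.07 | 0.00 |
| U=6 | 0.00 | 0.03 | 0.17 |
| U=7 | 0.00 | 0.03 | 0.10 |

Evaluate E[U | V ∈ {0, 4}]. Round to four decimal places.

P(V ∈ {0, 4}) = 0.43.
Σ U·P over the event = 0·(0.13) + 2·(0.10) + 4·(0.07) + 4·(0.07) + 6·(0.03) + 7·(0.03) = 1.15.
E[U | V ∈ {0, 4}] = (1.15) / (0.43) = 2.6744.

2.6744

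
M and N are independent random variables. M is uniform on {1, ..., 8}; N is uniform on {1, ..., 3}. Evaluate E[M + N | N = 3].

Outcomes with N = 3: (1,3), (2,3), (3,3), (4,3), (5,3), (6,3), (7,3), (8,3), each with probability 1/24.
E[M + N | N = 3] = (4 + 5 + 6 + 7 + 8 + 9 + 10 + 11) / 8 = 15/2.

15/2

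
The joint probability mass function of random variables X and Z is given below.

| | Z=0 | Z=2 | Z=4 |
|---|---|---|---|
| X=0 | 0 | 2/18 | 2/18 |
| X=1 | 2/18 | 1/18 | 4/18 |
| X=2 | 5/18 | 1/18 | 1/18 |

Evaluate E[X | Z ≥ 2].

P(Z ≥ 2) = 11/18.
Σ X·P over the event = 0·(2/18) + 0·(2/18) + 1·(1/18) + 1·(4/18) + 2·(1/18) + 2·(1/18) = 1/2.
E[X | Z ≥ 2] = (1/2) / (11/18) = 9/11.

9/11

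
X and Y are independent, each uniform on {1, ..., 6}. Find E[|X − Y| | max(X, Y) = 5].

Outcomes with max(X, Y) = 5: (1,5), (2,5), (3,5), (4,5), (5,1), (5,2), (5,3), (5,4), (5,5), each with probability 1/36.
E[|X − Y| | max(X, Y) = 5] = (4 + 3 + 2 + 1 + 4 + 3 + 2 + 1 + 0) / 9 = 20/9.

20/9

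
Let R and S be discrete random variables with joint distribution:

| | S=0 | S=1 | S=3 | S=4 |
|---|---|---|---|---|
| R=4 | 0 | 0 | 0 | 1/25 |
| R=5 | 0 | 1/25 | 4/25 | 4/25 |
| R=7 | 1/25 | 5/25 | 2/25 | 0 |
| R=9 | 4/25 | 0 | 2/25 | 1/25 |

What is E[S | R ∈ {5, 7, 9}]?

25/12

P(R ∈ {5, 7, 9}) = 24/25.
Summing S·P(R=x,S=y) over the conditioning event gives 2.
E[S | R ∈ {5, 7, 9}] = (2) / (24/25) = 25/12.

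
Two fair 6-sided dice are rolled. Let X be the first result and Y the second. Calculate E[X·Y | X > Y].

P(X > Y) = 5/12.
Summing XY·P(x,y) over outcomes with X > Y gives 175/36.
E[X·Y | X > Y] = (175/36) / (5/12) = 35/3.

35/3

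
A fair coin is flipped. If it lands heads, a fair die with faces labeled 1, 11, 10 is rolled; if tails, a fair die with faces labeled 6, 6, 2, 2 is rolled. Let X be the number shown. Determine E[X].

17/3

E[X | heads] = (1+11+10)/3 = 22/3.
E[X | tails] = (6+6+2+2)/4 = 4.
By the law of total expectation,
E[X] = (1/2)·(22/3) + (1/2)·(4) = 17/3.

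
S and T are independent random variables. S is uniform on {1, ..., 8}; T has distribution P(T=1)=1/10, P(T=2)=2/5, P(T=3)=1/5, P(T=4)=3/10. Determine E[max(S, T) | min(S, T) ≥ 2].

P(min(S, T) ≥ 2) = 63/80.
Summing max(S,T)·P(x,y) over outcomes with min(S, T) ≥ 2 gives 163/40.
E[max(S, T) | min(S, T) ≥ 2] = (163/40) / (63/80) = 326/63.

326/63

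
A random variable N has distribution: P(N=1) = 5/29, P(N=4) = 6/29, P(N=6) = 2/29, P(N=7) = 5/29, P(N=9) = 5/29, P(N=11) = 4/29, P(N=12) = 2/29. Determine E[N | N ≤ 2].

1

P(N ≤ 2) = 5/29.
Σ over the event: 1·5/29 = 5/29.
E[N | N ≤ 2] = (5/29) / (5/29) = 1.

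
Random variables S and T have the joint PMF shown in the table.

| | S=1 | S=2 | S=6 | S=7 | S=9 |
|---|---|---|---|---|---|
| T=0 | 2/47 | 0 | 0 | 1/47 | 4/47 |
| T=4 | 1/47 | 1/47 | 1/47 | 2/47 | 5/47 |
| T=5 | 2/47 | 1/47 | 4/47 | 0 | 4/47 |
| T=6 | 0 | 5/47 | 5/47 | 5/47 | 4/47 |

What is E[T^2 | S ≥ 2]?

351/14

P(S ≥ 2) = 42/47.
Summing T^2·P(S=x,T=y) over the conditioning event gives 1053/47.
E[T^2 | S ≥ 2] = (1053/47) / (42/47) = 351/14.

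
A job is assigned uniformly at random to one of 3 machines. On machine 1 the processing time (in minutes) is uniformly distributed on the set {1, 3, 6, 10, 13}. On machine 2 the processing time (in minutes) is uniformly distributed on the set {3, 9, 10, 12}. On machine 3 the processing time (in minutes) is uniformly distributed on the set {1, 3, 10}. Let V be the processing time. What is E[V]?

E[V | machine 1] = (1+3+6+10+13)/5 = 33/5.
E[V | machine 2] = (3+9+10+12)/4 = 17/2.
E[V | machine 3] = (1+3+10)/3 = 14/3.
E[V] = (1/3)·(33/5) + (1/3)·(17/2) + (1/3)·(14/3) = 593/90.

593/90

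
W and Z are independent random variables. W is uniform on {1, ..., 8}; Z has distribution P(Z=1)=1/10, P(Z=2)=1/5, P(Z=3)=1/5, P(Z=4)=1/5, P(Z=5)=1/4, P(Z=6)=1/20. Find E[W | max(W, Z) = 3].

P(max(W, Z) = 3) = 9/80.
Summing W·P(x,y) over outcomes with max(W, Z) = 3 gives 21/80.
E[W | max(W, Z) = 3] = (21/80) / (9/80) = 7/3.

7/3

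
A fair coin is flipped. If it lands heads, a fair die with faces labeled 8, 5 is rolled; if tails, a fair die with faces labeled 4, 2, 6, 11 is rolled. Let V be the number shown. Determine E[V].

E[V | heads] = (8+5)/2 = 13/2.
E[V | tails] = (4+2+6+11)/4 = 23/4.
E[V] = (1/2)·(13/2) + (1/2)·(23/4) = 49/8.

49/8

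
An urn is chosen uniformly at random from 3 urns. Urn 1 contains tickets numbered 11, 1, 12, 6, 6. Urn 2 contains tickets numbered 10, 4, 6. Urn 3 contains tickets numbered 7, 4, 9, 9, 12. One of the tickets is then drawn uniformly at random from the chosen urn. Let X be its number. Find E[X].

331/45

E[X | urn 1] = (11+1+12+6+6)/5 = 36/5.
E[X | urn 2] = (10+4+6)/3 = 20/3.
E[X | urn 3] = (7+4+9+9+12)/5 = 41/5.
By the law of total expectation,
E[X] = (1/3)·(36/5) + (1/3)·(20/3) + (1/3)·(41/5) = 331/45.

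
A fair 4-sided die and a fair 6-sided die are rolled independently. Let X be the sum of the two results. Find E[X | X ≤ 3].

P(X ≤ 3) = 1/8.
Σ over the event: 2·1/24 + 3·1/12 = 1/3.
E[X | X ≤ 3] = (1/3) / (1/8) = 8/3.

8/3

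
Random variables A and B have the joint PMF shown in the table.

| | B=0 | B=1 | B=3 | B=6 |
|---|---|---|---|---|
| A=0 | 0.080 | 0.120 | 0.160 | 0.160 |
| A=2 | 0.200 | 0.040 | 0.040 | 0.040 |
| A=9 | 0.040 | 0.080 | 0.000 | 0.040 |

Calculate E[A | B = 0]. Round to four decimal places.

P(B = 0) = 0.320.
Σ A·P over the event = 0·(0.080) + 2·(0.200) + 9·(0.040) = 0.760.
E[A | B = 0] = (0.760) / (0.320) = 2.3750.

2.3750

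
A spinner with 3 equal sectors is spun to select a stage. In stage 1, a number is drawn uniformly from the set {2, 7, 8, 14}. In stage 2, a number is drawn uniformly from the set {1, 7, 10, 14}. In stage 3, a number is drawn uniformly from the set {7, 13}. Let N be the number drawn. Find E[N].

E[N | stage 1] = (2+7+8+14)/4 = 31/4.
E[N | stage 2] = (1+7+10+14)/4 = 8.
E[N | stage 3] = (7+13)/2 = 10.
E[N] = (1/3)·(31/4) + (1/3)·(8) + (1/3)·(10) = 103/12.

103/12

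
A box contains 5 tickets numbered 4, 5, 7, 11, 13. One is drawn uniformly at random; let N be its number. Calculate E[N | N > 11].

13

P(N > 11) = 1/5.
Σ over the event: 13·1/5 = 13/5.
E[N | N > 11] = (13/5) / (1/5) = 13.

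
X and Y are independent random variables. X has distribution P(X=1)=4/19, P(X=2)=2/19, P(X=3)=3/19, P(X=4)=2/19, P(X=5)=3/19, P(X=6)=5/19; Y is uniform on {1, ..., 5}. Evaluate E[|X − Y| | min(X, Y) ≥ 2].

P(min(X, Y) ≥ 2) = 12/19.
Summing |X−Y|·P(x,y) over outcomes with min(X, Y) ≥ 2 gives 20/19.
E[|X − Y| | min(X, Y) ≥ 2] = (20/19) / (12/19) = 5/3.

5/3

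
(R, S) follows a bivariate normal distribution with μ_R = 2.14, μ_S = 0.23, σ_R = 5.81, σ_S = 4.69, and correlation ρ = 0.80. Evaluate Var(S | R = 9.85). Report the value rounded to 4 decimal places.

7.9186

The conditional variance in a bivariate normal is σ_S²(1 − ρ²), independent of x.
Var(S | R=9.85) = (4.69)²·(1 − (0.80)²) = 21.9961·0.36 = 7.9186.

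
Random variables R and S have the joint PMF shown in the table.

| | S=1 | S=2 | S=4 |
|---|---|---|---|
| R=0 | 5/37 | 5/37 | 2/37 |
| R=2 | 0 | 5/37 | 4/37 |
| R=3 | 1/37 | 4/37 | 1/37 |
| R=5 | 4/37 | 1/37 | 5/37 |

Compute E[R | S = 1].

23/10

P(S = 1) = 10/37.
Σ R·P over the event = 0·(5/37) + 3·(1/37) + 5·(4/37) = 23/37.
E[R | S = 1] = (23/37) / (10/37) = 23/10.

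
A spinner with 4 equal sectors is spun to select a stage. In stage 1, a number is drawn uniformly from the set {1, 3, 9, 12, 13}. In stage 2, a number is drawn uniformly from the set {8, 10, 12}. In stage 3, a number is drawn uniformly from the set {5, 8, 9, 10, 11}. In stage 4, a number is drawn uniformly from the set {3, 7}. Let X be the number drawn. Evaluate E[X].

E[X | stage 1] = (1+3+9+12+13)/5 = 38/5.
E[X | stage 2] = (8+10+12)/3 = 10.
E[X | stage 3] = (5+8+9+10+11)/5 = 43/5.
E[X | stage 4] = (3+7)/2 = 5.
E[X] = (1/4)·(38/5) + (1/4)·(10) + (1/4)·(43/5) + (1/4)·(5) = 39/5.

39/5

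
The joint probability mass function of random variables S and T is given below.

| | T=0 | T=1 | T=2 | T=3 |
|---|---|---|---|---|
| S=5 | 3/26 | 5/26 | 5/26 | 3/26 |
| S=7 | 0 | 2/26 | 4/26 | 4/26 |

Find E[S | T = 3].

43/7

P(T = 3) = 7/26.
Summing S·P(S=x,T=y) over the conditioning event gives 43/26.
E[S | T = 3] = (43/26) / (7/26) = 43/7.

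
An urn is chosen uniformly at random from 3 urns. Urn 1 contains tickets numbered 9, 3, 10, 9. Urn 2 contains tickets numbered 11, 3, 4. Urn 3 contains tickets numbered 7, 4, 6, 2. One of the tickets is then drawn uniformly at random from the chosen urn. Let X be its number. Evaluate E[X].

E[X | urn 1] = (9+3+10+9)/4 = 31/4.
E[X | urn 2] = (11+3+4)/3 = 6.
E[X | urn 3] = (7+4+6+2)/4 = 19/4.
E[X] = (1/3)·(31/4) + (1/3)·(6) + (1/3)·(19/4) = 37/6.

37/6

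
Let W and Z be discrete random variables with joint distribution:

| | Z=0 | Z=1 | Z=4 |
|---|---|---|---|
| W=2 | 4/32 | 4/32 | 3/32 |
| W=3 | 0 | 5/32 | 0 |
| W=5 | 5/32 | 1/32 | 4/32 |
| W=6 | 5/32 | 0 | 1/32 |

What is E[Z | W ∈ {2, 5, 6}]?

P(W ∈ {2, 5, 6}) = 27/32.
Σ Z·P over the event = 0·(4/32) + 1·(4/32) + 4·(3/32) + 0·(5/32) + 1·(1/32) + 4·(4/32) + 0·(5/32) + 4·(1/32) = 37/32.
E[Z | W ∈ {2, 5, 6}] = (37/32) / (27/32) = 37/27.

37/27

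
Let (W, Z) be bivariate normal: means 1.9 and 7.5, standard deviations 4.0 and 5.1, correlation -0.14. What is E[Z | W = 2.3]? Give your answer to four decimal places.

The regression of Z on W has slope ρ·σ_Z/σ_W and passes through (μ_W, μ_Z).
E[Z | W=2.3] = 7.5 + (-0.14)·(5.1/4.0)·(2.3 − (1.9)) = 7.5 + (-0.1785)·(0.4) = 7.4286.

7.4286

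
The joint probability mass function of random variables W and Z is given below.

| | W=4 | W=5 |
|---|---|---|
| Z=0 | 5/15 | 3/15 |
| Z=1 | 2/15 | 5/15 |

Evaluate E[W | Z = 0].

P(Z = 0) = 8/15.
Σ W·P over the event = 4·(5/15) + 5·(3/15) = 7/3.
E[W | Z = 0] = (7/3) / (8/15) = 35/8.

35/8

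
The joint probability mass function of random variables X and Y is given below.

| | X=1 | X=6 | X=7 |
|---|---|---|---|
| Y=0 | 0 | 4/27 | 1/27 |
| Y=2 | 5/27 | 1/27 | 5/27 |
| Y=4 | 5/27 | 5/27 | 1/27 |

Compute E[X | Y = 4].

P(Y = 4) = 11/27.
Σ X·P over the event = 1·(5/27) + 6·(5/27) + 7·(1/27) = 14/9.
E[X | Y = 4] = (14/9) / (11/27) = 42/11.

42/11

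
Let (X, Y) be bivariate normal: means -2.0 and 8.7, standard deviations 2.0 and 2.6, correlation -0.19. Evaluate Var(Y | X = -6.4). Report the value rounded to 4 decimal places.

6.5160

For a bivariate normal, Var(Y | X=x) = σ_Y²(1 − ρ²).
Var(Y | X=-6.4) = (2.6)²·(1 − (-0.19)²) = 6.76·0.9639 = 6.5160.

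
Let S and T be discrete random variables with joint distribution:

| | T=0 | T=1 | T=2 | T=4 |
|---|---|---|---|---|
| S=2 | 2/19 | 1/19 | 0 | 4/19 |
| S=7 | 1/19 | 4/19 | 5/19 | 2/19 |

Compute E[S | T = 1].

6

P(T = 1) = 5/19.
Σ S·P over the event = 2·(1/19) + 7·(4/19) = 30/19.
E[S | T = 1] = (30/19) / (5/19) = 6.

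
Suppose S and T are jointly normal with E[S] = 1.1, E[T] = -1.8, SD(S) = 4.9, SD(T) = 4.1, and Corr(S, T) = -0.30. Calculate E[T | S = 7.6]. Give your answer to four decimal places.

For a bivariate normal, E[T | S=x] = μ_T + ρ·(σ_T/σ_S)·(x − μ_S).
E[T | S=7.6] = -1.8 + (-0.30)·(4.1/4.9)·(7.6 − (1.1)) = -1.8 + (-0.25102)·(6.5) = -3.4316.

-3.4316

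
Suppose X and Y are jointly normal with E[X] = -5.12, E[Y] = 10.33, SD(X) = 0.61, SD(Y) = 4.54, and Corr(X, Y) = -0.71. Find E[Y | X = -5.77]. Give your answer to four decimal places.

13.7648

For a bivariate normal, E[Y | X=x] = μ_Y + ρ·(σ_Y/σ_X)·(x − μ_X).
E[Y | X=-5.77] = 10.33 + (-0.71)·(4.54/0.61)·(-5.77 − (-5.12)) = 10.33 + (-5.2843)·(-0.65) = 13.7648.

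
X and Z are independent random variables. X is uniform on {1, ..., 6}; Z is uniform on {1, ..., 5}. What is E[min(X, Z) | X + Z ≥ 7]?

P(X + Z ≥ 7) = 1/2.
Summing min(X,Z)·P(x,y) over outcomes with X + Z ≥ 7 gives 8/5.
E[min(X, Z) | X + Z ≥ 7] = (8/5) / (1/2) = 16/5.

16/5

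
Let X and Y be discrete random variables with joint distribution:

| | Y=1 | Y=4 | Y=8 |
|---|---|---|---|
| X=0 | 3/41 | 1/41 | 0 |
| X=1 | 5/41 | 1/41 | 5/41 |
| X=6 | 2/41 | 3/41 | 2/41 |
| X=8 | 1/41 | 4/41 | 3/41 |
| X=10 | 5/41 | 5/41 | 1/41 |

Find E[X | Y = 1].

75/16

P(Y = 1) = 16/41.
Σ X·P over the event = 0·(3/41) + 1·(5/41) + 6·(2/41) + 8·(1/41) + 10·(5/41) = 75/41.
E[X | Y = 1] = (75/41) / (16/41) = 75/16.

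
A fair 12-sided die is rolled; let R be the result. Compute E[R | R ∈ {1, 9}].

5

P(R ∈ {1, 9}) = 1/6.
Σ over the event: 1·1/12 + 9·1/12 = 5/6.
E[R | R ∈ {1, 9}] = (5/6) / (1/6) = 5.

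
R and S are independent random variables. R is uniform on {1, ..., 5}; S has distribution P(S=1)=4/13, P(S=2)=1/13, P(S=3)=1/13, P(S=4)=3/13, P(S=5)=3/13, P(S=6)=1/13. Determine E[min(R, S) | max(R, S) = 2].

P(max(R, S) = 2) = 6/65.
Summing min(R,S)·P(x,y) over outcomes with max(R, S) = 2 gives 7/65.
E[min(R, S) | max(R, S) = 2] = (7/65) / (6/65) = 7/6.

7/6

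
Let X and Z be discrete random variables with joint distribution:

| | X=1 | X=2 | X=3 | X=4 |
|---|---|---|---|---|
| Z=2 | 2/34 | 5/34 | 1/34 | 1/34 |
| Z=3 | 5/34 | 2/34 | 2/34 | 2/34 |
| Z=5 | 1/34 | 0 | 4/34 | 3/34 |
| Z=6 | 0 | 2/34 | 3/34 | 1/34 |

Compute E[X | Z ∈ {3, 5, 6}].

P(Z ∈ {3, 5, 6}) = 25/34.
Summing X·P(X=x,Z=y) over the conditioning event gives 65/34.
E[X | Z ∈ {3, 5, 6}] = (65/34) / (25/34) = 13/5.

13/5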